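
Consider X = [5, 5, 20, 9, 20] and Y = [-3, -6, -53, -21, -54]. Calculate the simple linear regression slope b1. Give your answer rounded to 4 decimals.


Calculate xbar = 11.8000, ybar = -27.4000.
S_xx = 234.8000, S_xy = -757.4000.
Using b1 = S_xy / S_xx = -757.4000 / 234.8000, we get b1 = -3.2257.

-3.2257


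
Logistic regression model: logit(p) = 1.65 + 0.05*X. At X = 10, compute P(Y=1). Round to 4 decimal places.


z = 1.65 + 0.05 * 10 = 2.1500.
Sigmoid: P = 1 / (1 + exp(-2.1500)) = 0.8957.

0.8957


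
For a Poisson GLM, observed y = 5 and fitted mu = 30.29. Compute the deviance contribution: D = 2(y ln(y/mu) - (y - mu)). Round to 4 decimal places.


y/mu = 5/30.29 = 0.165071 (approx.), and ln(5/30.29) = -1.801380.
y * ln(y/mu) = 5 * -1.801380 = -9.006900.
y - mu = -25.29.
D = 2 * (-9.006900 - -25.29) = 32.566200, which rounds to 32.5662.

32.5662


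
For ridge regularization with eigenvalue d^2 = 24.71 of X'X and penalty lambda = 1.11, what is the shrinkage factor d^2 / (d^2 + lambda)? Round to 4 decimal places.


Compute the denominator: 24.71 + 1.11 = 25.8200.
Shrinkage factor = 24.71 / 25.8200 = 0.9570.

0.9570


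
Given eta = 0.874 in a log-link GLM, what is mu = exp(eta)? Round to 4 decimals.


The inverse log link gives:
mu = exp(0.874) = 2.3965.

2.3965


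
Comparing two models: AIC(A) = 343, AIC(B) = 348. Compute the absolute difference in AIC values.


|AIC_A - AIC_B| = |343 - 348| = 5.
Model A is preferred (lower AIC).

5


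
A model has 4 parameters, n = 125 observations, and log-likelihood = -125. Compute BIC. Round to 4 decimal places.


ln(125) = 4.828314.
k * ln(n) = 4 * 4.828314 = 19.313256.
-2L = 250.
BIC = 19.313256 + 250 = 269.313256, which rounds to 269.3133.

269.3133


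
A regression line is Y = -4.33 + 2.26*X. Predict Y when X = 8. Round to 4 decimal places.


Plug X = 8 into Y = -4.33 + 2.26*X:
Y = -4.33 + 18.0800 = 13.7500.

13.7500


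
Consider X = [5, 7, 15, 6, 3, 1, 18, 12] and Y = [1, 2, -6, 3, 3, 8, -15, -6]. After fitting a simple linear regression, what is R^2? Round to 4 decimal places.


Fit the OLS line: b0 = 8.5340, b1 = -1.1682.
SSres = 27.7459.
SStot = 371.5000.
R^2 = 1 - 27.7459/371.5000 = 0.9253.

0.9253


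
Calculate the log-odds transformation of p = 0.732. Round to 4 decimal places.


Compute the odds: 0.732/0.268 = 2.7313.
Take the natural log: ln(2.7313) = 1.0048.

1.0048


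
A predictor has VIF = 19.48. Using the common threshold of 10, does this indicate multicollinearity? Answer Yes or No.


Compare VIF = 19.48 to the threshold of 10.
19.48 >= 10, so the answer is Yes.

Yes


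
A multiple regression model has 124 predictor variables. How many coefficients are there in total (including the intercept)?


Total coefficients = number of predictors + 1 (for the intercept).
= 124 + 1 = 125.

125


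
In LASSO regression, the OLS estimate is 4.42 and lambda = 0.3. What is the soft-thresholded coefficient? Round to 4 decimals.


Check: |4.42| = 4.42 vs lambda = 0.3.
Since |beta| > lambda, coefficient = sign(beta)*(|beta| - lambda) = 4.1200.
Soft-thresholded coefficient = 4.1200.

4.1200


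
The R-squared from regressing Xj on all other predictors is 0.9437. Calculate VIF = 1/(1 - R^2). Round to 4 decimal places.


Using VIF = 1/(1 - R^2_j):
1 - 0.9437 = 0.0563.
VIF = 17.7620.

17.7620


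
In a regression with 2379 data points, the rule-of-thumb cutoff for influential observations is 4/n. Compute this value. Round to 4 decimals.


Cook's distance cutoff = 4/n = 4/2379.
= 0.0017.

0.0017


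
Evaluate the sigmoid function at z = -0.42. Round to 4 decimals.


Compute exp(0.4200) = 1.5220.
Sigmoid = 1 / (1 + 1.5220) = 1 / 2.5220 = 0.3965.

0.3965


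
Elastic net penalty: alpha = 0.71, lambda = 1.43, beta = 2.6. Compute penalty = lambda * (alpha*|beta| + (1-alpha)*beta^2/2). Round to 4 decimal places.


L1 component = 0.71 * |2.6| = 1.8460.
L2 component = 0.29 * 2.6^2 / 2 = 0.9802.
Penalty = 1.43 * (1.8460 + 0.9802) = 1.43 * 2.8262 = 4.0415.

4.0415


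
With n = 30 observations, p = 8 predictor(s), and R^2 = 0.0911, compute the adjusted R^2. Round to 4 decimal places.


Using the formula:
(1 - 0.0911) = 0.9089.
Multiply by 29/21: 0.9089 * 29 = 26.3581, then 26.3581 / 21 = 1.2551.
Adj R^2 = 1 - 1.2551 = -0.2551.

-0.2551


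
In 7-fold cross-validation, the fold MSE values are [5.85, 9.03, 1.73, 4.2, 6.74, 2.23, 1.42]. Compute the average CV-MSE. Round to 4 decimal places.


Total MSE across folds = 31.2000.
CV-MSE = 31.2000/7 = 4.4571.

4.4571


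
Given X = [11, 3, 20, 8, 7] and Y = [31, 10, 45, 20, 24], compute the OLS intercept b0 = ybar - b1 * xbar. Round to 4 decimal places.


The slope is b1 = 1.9963.
Sample means are xbar = 9.8000 and ybar = 26.0000.
Intercept: b0 = 26.0000 - (1.9963)(9.8000) = 6.4361.

6.4361


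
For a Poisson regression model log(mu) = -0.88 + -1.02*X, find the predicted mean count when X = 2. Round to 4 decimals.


Compute eta = -0.88 + -1.02 * 2 = -2.9200.
Apply inverse link: mu = e^-2.9200 = 0.0539.

0.0539


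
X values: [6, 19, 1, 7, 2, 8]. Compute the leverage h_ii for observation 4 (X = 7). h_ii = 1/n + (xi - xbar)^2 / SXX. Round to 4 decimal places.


Compute xbar = 7.1667 with n = 6 observations.
SXX = 206.8333.
Leverage = 1/6 + (7 - 7.1667)^2/206.8333 = 0.1668.

0.1668


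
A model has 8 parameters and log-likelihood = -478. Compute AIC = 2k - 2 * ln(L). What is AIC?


AIC = 2k - 2*loglik = 2(8) - 2(-478).
= 16 + 956 = 972.

972


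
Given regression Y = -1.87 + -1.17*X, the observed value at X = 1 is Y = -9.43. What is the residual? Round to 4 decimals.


Compute yhat = -1.87 + (-1.17)(1) = -3.0400.
Residual = actual - predicted = -9.43 - -3.0400 = -6.3900.

-6.3900


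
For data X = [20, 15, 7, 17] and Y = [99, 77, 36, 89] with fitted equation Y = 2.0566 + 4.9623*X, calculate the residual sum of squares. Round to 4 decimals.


Predicted values from Y = 2.0566 + 4.9623*X.
Residuals: [-2.3026, 0.5089, -0.7927, 2.5843].
SSres = 12.8679.

12.8679


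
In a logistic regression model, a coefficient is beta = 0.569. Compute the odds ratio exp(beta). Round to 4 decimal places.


Odds ratio = exp(beta) = exp(0.569).
= 1.7665.

1.7665


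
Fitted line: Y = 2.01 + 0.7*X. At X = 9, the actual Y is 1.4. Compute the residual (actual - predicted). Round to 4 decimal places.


Fitted value at X = 9 is yhat = 2.01 + 0.7*9 = 8.3100.
Residual = 1.4 - 8.3100 = -6.9100.

-6.9100


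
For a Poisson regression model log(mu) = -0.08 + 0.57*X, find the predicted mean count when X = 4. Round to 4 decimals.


Compute eta = -0.08 + 0.57 * 4 = 2.2000.
Apply inverse link: mu = e^2.2000 = 9.0250.

9.0250


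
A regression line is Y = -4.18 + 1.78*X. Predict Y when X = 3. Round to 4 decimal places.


Substitute X = 3 into the equation:
Y = -4.18 + 1.78 * 3 = -4.18 + 5.3400 = 1.1600.

1.1600


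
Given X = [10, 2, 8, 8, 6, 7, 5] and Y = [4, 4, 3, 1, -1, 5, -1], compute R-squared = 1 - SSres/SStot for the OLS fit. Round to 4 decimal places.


After computing the OLS fit (b0=1.2446, b1=0.1367):
SSres = 36.1151, SStot = 36.8571.
R^2 = 1 - 36.1151/36.8571 = 0.0201.

0.0201


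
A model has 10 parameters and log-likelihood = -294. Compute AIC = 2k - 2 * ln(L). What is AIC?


AIC = 2*10 - 2*(-294).
= 20 + 588 = 608.

608


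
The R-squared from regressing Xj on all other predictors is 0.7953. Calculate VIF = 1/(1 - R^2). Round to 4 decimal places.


VIF = 1 / (1 - 0.7953).
= 1 / 0.2047 = 4.8852.

4.8852


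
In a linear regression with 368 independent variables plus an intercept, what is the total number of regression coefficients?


Each predictor gets one coefficient, plus one intercept.
Total parameters = 368 + 1 = 369.

369


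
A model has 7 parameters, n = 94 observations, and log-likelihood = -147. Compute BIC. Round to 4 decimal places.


Compute k*ln(n) = 7*ln(94) = 7*4.543295 = 31.803065.
Then -2*loglik = 294.
BIC = 31.803065 + 294 = 325.803065, which rounds to 325.8031.

325.8031


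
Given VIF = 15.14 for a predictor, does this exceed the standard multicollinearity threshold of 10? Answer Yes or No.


Compare VIF = 15.14 to the threshold of 10.
15.14 >= 10, so the answer is Yes.

Yes


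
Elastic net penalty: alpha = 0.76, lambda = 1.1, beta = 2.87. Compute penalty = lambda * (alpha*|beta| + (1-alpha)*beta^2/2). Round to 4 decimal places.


L1 component = 0.76 * |2.87| = 2.1812.
L2 component = 0.24 * 2.87^2 / 2 = 0.9884.
Penalty = 1.1 * (2.1812 + 0.9884) = 1.1 * 3.1696 = 3.4866.

3.4866


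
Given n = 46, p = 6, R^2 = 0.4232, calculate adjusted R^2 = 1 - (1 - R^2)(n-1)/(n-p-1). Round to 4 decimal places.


Plug in: Adj R^2 = 1 - (1 - 0.4232) * 45/39.
= 1 - 0.5768 * 45/39
= 1 - 25.9560 / 39
= 1 - 0.6655 = 0.3345.

0.3345


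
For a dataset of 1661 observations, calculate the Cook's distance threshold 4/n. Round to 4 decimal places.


Cook's distance cutoff = 4/n = 4/1661.
= 0.0024.

0.0024


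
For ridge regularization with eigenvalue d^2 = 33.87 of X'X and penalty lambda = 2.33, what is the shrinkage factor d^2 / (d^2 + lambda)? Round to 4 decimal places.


d^2 + lambda = 33.87 + 2.33 = 36.2000.
Shrinkage factor = 33.87/36.2000 = 0.9356.

0.9356


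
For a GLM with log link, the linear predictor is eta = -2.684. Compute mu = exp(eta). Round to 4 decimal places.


mu = exp(eta) = exp(-2.684).
= 0.0683.

0.0683


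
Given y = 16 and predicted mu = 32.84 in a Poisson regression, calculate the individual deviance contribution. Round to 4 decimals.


Compute y*ln(y/mu) = 16*ln(16/32.84) = 16*-0.719059 = -11.504944.
y - mu = -16.84.
D = 2*(-11.504944 - (-16.84)) = 10.670112, which rounds to 10.6701.

10.6701


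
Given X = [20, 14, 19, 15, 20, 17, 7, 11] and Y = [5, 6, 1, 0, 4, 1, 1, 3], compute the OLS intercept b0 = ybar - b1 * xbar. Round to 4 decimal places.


The slope is b1 = 0.1143.
Sample means are xbar = 15.3750 and ybar = 2.6250.
Intercept: b0 = 2.6250 - (0.1143)(15.3750) = 0.8682.

0.8682


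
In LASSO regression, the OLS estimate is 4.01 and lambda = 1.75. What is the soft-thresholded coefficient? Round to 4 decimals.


Absolute value: |4.01| = 4.01.
Compare to lambda = 1.75.
Since |beta| > lambda, coefficient = sign(beta)*(|beta| - lambda) = 2.2600.

2.2600


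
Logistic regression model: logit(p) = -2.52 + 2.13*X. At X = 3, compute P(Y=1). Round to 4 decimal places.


z = -2.52 + 2.13 * 3 = 3.8700.
Sigmoid: P = 1 / (1 + exp(-3.8700)) = 0.9796.

0.9796


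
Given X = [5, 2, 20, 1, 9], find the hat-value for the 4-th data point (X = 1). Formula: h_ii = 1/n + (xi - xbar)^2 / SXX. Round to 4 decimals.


Mean of X: xbar = 7.4000.
SXX = 237.2000.
For X = 1: h = 1/5 + (1 - 7.4000)^2/237.2000 = 0.3727.

0.3727


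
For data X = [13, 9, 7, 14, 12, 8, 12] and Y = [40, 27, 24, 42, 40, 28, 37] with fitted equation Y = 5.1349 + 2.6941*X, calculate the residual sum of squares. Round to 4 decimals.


For each point, residual = actual - predicted.
Residuals: [-0.1582, -2.3818, 0.0064, -0.8523, 2.5359, 1.3123, -0.4641].
Sum of squared residuals = 14.7928.

14.7928


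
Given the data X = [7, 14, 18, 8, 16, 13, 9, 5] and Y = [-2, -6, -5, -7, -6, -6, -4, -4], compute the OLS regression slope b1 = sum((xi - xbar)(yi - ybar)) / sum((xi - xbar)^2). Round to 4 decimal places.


Calculate xbar = 11.2500, ybar = -5.0000.
S_xx = 151.5000, S_xy = -24.0000.
Using b1 = S_xy / S_xx = -24.0000 / 151.5000, we get b1 = -0.1584.

-0.1584


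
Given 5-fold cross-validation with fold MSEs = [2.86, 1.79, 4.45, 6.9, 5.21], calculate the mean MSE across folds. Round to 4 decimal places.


Add all fold MSEs: 21.2100.
Divide by k = 5: 21.2100/5 = 4.2420.

4.2420


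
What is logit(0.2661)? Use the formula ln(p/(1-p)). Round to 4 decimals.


The odds are p/(1-p) = 0.2661 / 0.7339 = 0.3626.
logit(p) = ln(0.3626) = -1.0145.

-1.0145


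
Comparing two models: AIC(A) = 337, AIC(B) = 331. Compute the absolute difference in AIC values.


|AIC_A - AIC_B| = |337 - 331| = 6.
Model B is preferred (lower AIC).

6


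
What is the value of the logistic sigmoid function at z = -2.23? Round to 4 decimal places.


exp(2.2300) = 9.2999.
1 + exp(-z) = 10.2999.
sigmoid = 1/10.2999 = 0.0971.

0.0971


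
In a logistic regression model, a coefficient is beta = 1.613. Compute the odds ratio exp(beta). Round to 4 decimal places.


Odds ratio = exp(beta) = exp(1.613).
= 5.0178.

5.0178


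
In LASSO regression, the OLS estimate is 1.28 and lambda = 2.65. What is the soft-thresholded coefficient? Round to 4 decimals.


Absolute value: |1.28| = 1.28.
Compare to lambda = 2.65.
Since |beta| <= lambda, the coefficient is set to 0.

0.0000


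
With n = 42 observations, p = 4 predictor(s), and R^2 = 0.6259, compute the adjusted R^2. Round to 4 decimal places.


Adjusted R^2 = 1 - (1 - R^2) * (n-1)/(n-p-1).
(1 - R^2) = 0.3741.
(n-1)/(n-p-1) = 41/37.
(1 - R^2) * (n-1) = 0.3741 * 41 = 15.3381.
Divide by (n-p-1): 15.3381 / 37 = 0.4145.
Adj R^2 = 1 - 0.4145 = 0.5855.

0.5855


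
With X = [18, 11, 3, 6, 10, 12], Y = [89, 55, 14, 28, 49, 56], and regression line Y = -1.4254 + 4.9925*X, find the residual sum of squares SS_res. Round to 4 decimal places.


Predicted values from Y = -1.4254 + 4.9925*X.
Residuals: [0.5604, 1.5079, 0.4479, -0.5296, 0.5004, -2.4846].
SSres = 9.4925.

9.4925


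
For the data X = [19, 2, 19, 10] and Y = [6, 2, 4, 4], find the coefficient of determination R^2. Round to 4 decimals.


The fitted line is Y = 1.8856 + 0.1692*X.
SSres = 2.2488, SStot = 8.0000.
R^2 = 1 - SSres/SStot = 0.7189.

0.7189


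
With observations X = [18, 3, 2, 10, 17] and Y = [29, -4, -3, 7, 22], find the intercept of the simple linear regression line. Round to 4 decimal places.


The slope is b1 = 1.9381.
Sample means are xbar = 10.0000 and ybar = 10.2000.
Intercept: b0 = 10.2000 - (1.9381)(10.0000) = -9.1805.

-9.1805


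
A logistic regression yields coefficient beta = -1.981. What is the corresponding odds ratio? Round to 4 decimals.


Odds ratio = exp(beta) = exp(-1.981).
= 0.1379.

0.1379


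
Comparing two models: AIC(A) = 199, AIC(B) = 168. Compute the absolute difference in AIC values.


Compute |199 - 168| = 31.
Model B has the smaller AIC.

31


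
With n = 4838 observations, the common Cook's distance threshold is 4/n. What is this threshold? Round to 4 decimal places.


The threshold is 4/n.
4/4838 = 0.0008.

0.0008


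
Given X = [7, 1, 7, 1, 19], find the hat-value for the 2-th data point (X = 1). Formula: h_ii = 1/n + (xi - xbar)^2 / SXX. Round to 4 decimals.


Mean of X: xbar = 7.0000.
SXX = 216.0000.
For X = 1: h = 1/5 + (1 - 7.0000)^2/216.0000 = 0.3667.

0.3667


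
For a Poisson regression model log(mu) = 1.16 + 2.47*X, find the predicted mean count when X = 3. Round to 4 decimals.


Linear predictor: eta = 1.16 + (2.47)(3) = 8.5700.
Expected count: mu = exp(8.5700) = 5271.1298.

5271.1298


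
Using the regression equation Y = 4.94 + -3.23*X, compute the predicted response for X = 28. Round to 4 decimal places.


Predicted value:
Y = 4.94 + (-3.23)(28) = 4.94 + -90.4400 = -85.5000.

-85.5000


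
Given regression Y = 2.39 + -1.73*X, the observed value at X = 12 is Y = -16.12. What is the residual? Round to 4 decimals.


Predicted = 2.39 + -1.73 * 12 = -18.3700.
Residual = -16.12 - -18.3700 = 2.2500.

2.2500


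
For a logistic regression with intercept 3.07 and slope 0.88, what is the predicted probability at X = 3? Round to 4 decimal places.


Compute z = 3.07 + (0.88)(3) = 5.7100.
exp(-z) = 0.0033.
P = 1/(1 + 0.0033) = 0.9967.

0.9967


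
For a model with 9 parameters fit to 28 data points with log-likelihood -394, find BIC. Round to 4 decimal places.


k * ln(n) = 9 * ln(28) = 9 * 3.332205 = 29.989845.
-2 * loglik = -2 * (-394) = 788.
BIC = 29.989845 + 788 = 817.989845, which rounds to 817.9898.

817.9898


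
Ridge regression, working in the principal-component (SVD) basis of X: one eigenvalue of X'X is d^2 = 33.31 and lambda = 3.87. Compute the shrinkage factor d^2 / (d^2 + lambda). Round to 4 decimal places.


Compute the denominator: 33.31 + 3.87 = 37.1800.
Shrinkage factor = 33.31 / 37.1800 = 0.8959.

0.8959


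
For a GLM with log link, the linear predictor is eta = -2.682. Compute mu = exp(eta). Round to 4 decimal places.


Apply the inverse link:
mu = e^-2.682 = 0.0684.

0.0684


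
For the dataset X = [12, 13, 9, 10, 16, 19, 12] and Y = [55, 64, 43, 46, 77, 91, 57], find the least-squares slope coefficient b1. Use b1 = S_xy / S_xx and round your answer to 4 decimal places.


The sample means are xbar = 13.0000 and ybar = 61.8571.
Compute S_xx = 72.0000 and S_xy = 355.0000.
Slope b1 = S_xy / S_xx = 355.0000 / 72.0000 = 4.9306.

4.9306


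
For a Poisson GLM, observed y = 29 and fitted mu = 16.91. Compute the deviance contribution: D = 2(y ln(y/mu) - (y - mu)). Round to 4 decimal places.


Compute y*ln(y/mu) = 29*ln(29/16.91) = 29*0.539391 = 15.642339.
y - mu = 12.09.
D = 2*(15.642339 - (12.09)) = 7.104678, which rounds to 7.1047.

7.1047


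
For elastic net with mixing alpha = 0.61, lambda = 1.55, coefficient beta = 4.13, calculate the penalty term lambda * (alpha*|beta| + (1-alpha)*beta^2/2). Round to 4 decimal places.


Compute:
L1 = 0.61 * 4.13 = 2.5193.
L2 = 0.39 * 4.13^2 / 2 = 3.3261.
Penalty = 1.55 * (2.5193 + 3.3261) = 9.0604.

9.0604


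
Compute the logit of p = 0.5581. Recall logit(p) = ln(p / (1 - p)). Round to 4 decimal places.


1 - p = 0.4419.
p/(1-p) = 1.2630.
logit = ln(1.2630) = 0.2335.

0.2335


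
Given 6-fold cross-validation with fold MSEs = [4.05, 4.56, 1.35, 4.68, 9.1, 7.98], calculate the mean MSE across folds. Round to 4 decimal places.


Add all fold MSEs: 31.7200.
Divide by k = 6: 31.7200/6 = 5.2867.

5.2867


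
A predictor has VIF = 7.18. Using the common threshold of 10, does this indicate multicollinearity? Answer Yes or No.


Compare VIF = 7.18 to the threshold of 10.
7.18 < 10, so the answer is No.

No


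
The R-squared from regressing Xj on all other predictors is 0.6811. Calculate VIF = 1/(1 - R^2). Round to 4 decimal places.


Denominator: 1 - 0.6811 = 0.3189.
VIF = 1 / 0.3189 = 3.1358.

3.1358


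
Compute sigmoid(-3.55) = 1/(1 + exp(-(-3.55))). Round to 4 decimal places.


Compute exp(3.5500) = 34.8133.
Sigmoid = 1 / (1 + 34.8133) = 1 / 35.8133 = 0.0279.

0.0279


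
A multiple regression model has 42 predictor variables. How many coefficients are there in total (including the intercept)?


Total coefficients = number of predictors + 1 (for the intercept).
= 42 + 1 = 43.

43


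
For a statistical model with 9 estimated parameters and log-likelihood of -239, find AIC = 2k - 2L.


Compute:
2k = 2*9 = 18.
-2*loglik = -2*(-239) = 478.
AIC = 18 + 478 = 496.

496


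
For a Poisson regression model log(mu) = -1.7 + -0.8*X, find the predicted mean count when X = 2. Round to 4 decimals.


Compute eta = -1.7 + -0.8 * 2 = -3.3000.
Apply inverse link: mu = e^-3.3000 = 0.0369.

0.0369


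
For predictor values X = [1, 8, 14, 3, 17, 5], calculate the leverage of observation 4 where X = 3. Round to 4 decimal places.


n = 6, xbar = 8.0000.
SXX = sum((xi - xbar)^2) = 200.0000.
h = 1/6 + (3 - 8.0000)^2 / 200.0000 = 0.2917.

0.2917


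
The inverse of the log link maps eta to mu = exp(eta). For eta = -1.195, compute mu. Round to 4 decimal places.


Apply the inverse link:
mu = e^-1.195 = 0.3027.

0.3027


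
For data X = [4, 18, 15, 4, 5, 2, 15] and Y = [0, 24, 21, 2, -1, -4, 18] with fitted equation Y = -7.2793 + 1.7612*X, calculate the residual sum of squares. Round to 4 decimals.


Compute predicted values, then residuals = yi - yhat_i.
Residuals: [0.2345, -0.4223, 1.8613, 2.2345, -2.5267, -0.2431, -1.1387].
SSres = sum(residual^2) = 16.4307.

16.4307


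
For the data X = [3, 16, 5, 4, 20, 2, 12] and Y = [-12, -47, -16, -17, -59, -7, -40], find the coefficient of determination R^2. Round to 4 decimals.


The fitted line is Y = -3.4077 + -2.8088*X.
SSres = 22.2849, SStot = 2427.4286.
R^2 = 1 - SSres/SStot = 0.9908.

0.9908


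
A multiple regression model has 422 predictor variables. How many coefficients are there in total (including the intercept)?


Total coefficients = number of predictors + 1 (for the intercept).
= 422 + 1 = 423.

423


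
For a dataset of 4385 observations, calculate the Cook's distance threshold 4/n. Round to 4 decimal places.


Cook's distance cutoff = 4/n = 4/4385.
= 0.0009.

0.0009


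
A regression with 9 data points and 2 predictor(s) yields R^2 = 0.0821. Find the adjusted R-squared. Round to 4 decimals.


Plug in: Adj R^2 = 1 - (1 - 0.0821) * 8/6.
= 1 - 0.9179 * 8/6
= 1 - 7.3432 / 6
= 1 - 1.2239 = -0.2239.

-0.2239


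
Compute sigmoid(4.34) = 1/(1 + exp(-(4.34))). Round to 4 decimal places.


First, exp(-4.3400) = 0.0130.
Then sigma(z) = 1/(1 + 0.0130) = 0.9871.

0.9871


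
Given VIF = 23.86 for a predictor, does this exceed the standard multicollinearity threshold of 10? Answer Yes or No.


Check: VIF = 23.86 vs threshold = 10.
Since 23.86 >= 10, the answer is Yes.

Yes


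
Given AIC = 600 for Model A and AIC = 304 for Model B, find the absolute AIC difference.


|AIC_A - AIC_B| = |600 - 304| = 296.
Model B is preferred (lower AIC).

296


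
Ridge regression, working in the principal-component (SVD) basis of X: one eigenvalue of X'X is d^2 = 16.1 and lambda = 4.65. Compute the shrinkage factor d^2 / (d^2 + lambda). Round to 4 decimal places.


d^2 + lambda = 16.1 + 4.65 = 20.7500.
Shrinkage factor = 16.1/20.7500 = 0.7759.

0.7759


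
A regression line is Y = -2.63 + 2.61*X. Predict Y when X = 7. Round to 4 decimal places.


Substitute X = 7 into the equation:
Y = -2.63 + 2.61 * 7 = -2.63 + 18.2700 = 15.6400.

15.6400


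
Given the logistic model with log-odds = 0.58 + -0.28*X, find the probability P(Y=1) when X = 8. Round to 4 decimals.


Compute z = 0.58 + (-0.28)(8) = -1.6600.
exp(-z) = 5.2593.
P = 1/(1 + 5.2593) = 0.1598.

0.1598


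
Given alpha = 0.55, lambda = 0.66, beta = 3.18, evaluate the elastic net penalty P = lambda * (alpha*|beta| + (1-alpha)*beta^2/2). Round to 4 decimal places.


Compute:
L1 = 0.55 * 3.18 = 1.7490.
L2 = 0.45 * 3.18^2 / 2 = 2.2753.
Penalty = 0.66 * (1.7490 + 2.2753) = 2.6560.

2.6560


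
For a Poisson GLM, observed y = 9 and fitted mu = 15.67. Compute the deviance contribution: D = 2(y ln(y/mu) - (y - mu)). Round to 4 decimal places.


First: ln(9/15.67) = -0.554523.
Then: 9 * -0.554523 = -4.990707.
y - mu = 9 - 15.67 = -6.67.
D = 2(-4.990707 - -6.67) = 3.358586, which rounds to 3.3586.

3.3586


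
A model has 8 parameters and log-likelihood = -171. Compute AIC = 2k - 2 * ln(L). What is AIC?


AIC = 2k - 2*loglik = 2(8) - 2(-171).
= 16 + 342 = 358.

358


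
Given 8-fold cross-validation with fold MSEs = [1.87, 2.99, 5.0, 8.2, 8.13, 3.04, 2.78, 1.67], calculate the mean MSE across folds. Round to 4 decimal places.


Sum of fold MSEs = 33.6800.
Average = 33.6800 / 8 = 4.2100.

4.2100


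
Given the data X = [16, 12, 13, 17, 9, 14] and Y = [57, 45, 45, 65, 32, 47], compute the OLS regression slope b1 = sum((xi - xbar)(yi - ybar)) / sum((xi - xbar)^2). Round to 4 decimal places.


Calculate xbar = 13.5000, ybar = 48.5000.
S_xx = 41.5000, S_xy = 159.5000.
Using b1 = S_xy / S_xx = 159.5000 / 41.5000, we get b1 = 3.8434.

3.8434


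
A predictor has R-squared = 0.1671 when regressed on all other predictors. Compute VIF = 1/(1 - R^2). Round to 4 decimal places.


Using VIF = 1/(1 - R^2_j):
1 - 0.1671 = 0.8329.
VIF = 1.2006.

1.2006


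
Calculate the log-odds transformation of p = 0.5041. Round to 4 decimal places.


The odds are p/(1-p) = 0.5041 / 0.4959 = 1.0165.
logit(p) = ln(1.0165) = 0.0164.

0.0164


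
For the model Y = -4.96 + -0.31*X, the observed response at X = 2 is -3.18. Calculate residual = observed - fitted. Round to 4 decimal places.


Fitted value at X = 2 is yhat = -4.96 + -0.31*2 = -5.5800.
Residual = -3.18 - -5.5800 = 2.4000.

2.4000


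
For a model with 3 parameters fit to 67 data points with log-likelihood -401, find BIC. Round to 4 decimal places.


k * ln(n) = 3 * ln(67) = 3 * 4.204693 = 12.614079.
-2 * loglik = -2 * (-401) = 802.
BIC = 12.614079 + 802 = 814.614079, which rounds to 814.6141.

814.6141


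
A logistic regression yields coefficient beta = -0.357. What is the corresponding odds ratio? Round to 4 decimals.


The odds ratio is computed as:
OR = e^(-0.357) = 0.6998.

0.6998


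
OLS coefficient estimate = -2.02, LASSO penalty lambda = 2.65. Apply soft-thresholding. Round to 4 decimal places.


Check: |-2.02| = 2.02 vs lambda = 2.65.
Since |beta| <= lambda, the coefficient is set to 0.
Soft-thresholded coefficient = 0.0000.

0.0000


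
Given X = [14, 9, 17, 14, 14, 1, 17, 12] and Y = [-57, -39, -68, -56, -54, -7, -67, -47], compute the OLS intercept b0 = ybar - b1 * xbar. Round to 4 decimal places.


The slope is b1 = -3.7402.
Sample means are xbar = 12.2500 and ybar = -49.3750.
Intercept: b0 = -49.3750 - (-3.7402)(12.2500) = -3.5574.

-3.5574


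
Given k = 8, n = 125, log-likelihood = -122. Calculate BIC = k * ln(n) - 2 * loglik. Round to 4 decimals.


ln(125) = 4.828314.
k * ln(n) = 8 * 4.828314 = 38.626512.
-2L = 244.
BIC = 38.626512 + 244 = 282.626512, which rounds to 282.6265.

282.6265


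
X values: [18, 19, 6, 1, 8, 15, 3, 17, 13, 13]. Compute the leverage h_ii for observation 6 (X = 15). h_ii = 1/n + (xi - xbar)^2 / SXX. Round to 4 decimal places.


n = 10, xbar = 11.3000.
SXX = sum((xi - xbar)^2) = 370.1000.
h = 1/10 + (15 - 11.3000)^2 / 370.1000 = 0.1370.

0.1370


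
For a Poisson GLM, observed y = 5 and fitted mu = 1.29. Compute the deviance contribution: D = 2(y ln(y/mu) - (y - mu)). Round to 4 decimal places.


First: ln(5/1.29) = 1.354796.
Then: 5 * 1.354796 = 6.773980.
y - mu = 5 - 1.29 = 3.71.
D = 2(6.773980 - 3.71) = 6.127960, which rounds to 6.1280.

6.1280


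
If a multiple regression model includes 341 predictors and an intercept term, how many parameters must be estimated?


Including the intercept, the model has 341 predictor coefficients + 1 intercept.
Total = 342.

342


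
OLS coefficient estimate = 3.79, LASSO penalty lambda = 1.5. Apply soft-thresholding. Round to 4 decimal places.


Check: |3.79| = 3.79 vs lambda = 1.5.
Since |beta| > lambda, coefficient = sign(beta)*(|beta| - lambda) = 2.2900.
Soft-thresholded coefficient = 2.2900.

2.2900


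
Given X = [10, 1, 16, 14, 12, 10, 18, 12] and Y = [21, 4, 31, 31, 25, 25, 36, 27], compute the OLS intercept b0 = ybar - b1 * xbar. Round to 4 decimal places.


The slope is b1 = 1.8545.
Sample means are xbar = 11.6250 and ybar = 25.0000.
Intercept: b0 = 25.0000 - (1.8545)(11.6250) = 3.4412.

3.4412


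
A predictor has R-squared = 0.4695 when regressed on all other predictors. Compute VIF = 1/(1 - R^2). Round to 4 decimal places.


VIF = 1 / (1 - 0.4695).
= 1 / 0.5305 = 1.8850.

1.8850


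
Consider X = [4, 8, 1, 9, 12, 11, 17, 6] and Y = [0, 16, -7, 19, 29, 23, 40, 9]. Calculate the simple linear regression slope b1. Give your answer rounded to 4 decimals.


The sample means are xbar = 8.5000 and ybar = 16.1250.
Compute S_xx = 174.0000 and S_xy = 530.5000.
Slope b1 = S_xy / S_xx = 530.5000 / 174.0000 = 3.0489.

3.0489


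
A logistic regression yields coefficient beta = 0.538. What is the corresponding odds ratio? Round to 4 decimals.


Odds ratio = exp(beta) = exp(0.538).
= 1.7126.

1.7126


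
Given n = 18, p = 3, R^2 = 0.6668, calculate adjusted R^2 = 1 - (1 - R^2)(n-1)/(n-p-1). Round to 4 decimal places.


Using the formula:
(1 - 0.6668) = 0.3332.
Multiply by 17/14: 0.3332 * 17 = 5.6644, then 5.6644 / 14 = 0.4046.
Adj R^2 = 1 - 0.4046 = 0.5954.

0.5954


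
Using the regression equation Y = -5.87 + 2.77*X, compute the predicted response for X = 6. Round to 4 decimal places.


Predicted value:
Y = -5.87 + (2.77)(6) = -5.87 + 16.6200 = 10.7500.

10.7500


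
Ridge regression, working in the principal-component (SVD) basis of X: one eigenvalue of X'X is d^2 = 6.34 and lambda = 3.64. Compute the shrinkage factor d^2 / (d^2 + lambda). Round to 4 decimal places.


Compute the denominator: 6.34 + 3.64 = 9.9800.
Shrinkage factor = 6.34 / 9.9800 = 0.6353.

0.6353


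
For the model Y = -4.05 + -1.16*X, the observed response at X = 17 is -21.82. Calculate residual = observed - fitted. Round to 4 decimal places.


Fitted value at X = 17 is yhat = -4.05 + -1.16*17 = -23.7700.
Residual = -21.82 - -23.7700 = 1.9500.

1.9500


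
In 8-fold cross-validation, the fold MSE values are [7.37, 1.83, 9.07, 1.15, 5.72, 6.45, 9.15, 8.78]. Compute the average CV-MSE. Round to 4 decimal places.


Add all fold MSEs: 49.5200.
Divide by k = 8: 49.5200/8 = 6.1900.

6.1900


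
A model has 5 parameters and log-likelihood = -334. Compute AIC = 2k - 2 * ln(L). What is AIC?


AIC = 2*5 - 2*(-334).
= 10 + 668 = 678.

678


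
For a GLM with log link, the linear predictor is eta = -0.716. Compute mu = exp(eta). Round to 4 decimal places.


Apply the inverse link:
mu = e^-0.716 = 0.4887.

0.4887


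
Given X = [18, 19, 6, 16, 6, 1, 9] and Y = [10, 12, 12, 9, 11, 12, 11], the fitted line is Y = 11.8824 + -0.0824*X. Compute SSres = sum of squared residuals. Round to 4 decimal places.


Predicted values from Y = 11.8824 + -0.0824*X.
Residuals: [-0.3992, 1.6832, 0.6120, -1.5640, -0.3880, 0.2000, -0.1408].
SSres = 6.0235.

6.0235


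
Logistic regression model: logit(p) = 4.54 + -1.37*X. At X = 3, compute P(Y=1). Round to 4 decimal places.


Linear predictor: z = 4.54 + -1.37 * 3 = 0.4300.
P = 1/(1 + exp(-0.4300)) = 1/(1 + 0.6505) = 0.6059.

0.6059


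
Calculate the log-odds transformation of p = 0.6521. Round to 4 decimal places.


1 - p = 0.3479.
p/(1-p) = 1.8744.
logit = ln(1.8744) = 0.6283.

0.6283


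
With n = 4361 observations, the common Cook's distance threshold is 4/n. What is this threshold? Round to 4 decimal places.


Using the rule of thumb:
Threshold = 4 / 4361 = 0.0009.

0.0009


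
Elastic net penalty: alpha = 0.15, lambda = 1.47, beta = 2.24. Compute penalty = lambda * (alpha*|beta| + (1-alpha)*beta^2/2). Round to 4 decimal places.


Compute:
L1 = 0.15 * 2.24 = 0.3360.
L2 = 0.85 * 2.24^2 / 2 = 2.1325.
Penalty = 1.47 * (0.3360 + 2.1325) = 3.6287.

3.6287


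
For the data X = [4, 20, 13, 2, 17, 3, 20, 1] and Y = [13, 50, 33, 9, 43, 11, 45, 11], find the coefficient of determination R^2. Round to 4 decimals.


Fit the OLS line: b0 = 5.8914, b1 = 2.0984.
SSres = 28.1537.
SStot = 2176.8750.
R^2 = 1 - 28.1537/2176.8750 = 0.9871.

0.9871


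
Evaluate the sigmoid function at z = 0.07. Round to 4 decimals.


Compute exp(-0.0700) = 0.9324.
Sigmoid = 1 / (1 + 0.9324) = 1 / 1.9324 = 0.5175.

0.5175


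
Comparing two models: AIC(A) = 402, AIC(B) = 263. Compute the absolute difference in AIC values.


Compute |402 - 263| = 139.
Model B has the smaller AIC.

139


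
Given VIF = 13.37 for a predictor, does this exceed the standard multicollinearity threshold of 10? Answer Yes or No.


Compare VIF = 13.37 to the threshold of 10.
13.37 >= 10, so the answer is Yes.

Yes


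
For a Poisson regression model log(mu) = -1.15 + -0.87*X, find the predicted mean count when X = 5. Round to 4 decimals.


Compute eta = -1.15 + -0.87 * 5 = -5.5000.
Apply inverse link: mu = e^-5.5000 = 0.0041.

0.0041


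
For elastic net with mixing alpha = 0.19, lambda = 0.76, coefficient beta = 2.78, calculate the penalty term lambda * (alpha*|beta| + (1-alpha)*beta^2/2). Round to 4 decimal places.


Compute:
L1 = 0.19 * 2.78 = 0.5282.
L2 = 0.81 * 2.78^2 / 2 = 3.1300.
Penalty = 0.76 * (0.5282 + 3.1300) = 2.7802.

2.7802


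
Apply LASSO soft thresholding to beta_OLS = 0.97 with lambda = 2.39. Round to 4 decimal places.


Absolute value: |0.97| = 0.97.
Compare to lambda = 2.39.
Since |beta| <= lambda, the coefficient is set to 0.

0.0000


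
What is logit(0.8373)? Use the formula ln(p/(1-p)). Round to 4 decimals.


1 - p = 0.1627.
p/(1-p) = 5.1463.
logit = ln(5.1463) = 1.6383.

1.6383


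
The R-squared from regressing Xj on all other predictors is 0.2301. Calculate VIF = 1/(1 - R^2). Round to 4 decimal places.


Denominator: 1 - 0.2301 = 0.7699.
VIF = 1 / 0.7699 = 1.2989.

1.2989


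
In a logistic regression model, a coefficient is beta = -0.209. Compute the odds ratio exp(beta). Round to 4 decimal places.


The odds ratio is computed as:
OR = e^(-0.209) = 0.8114.

0.8114


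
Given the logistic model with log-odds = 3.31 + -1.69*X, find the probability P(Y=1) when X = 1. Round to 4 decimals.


Linear predictor: z = 3.31 + -1.69 * 1 = 1.6200.
P = 1/(1 + exp(-1.6200)) = 1/(1 + 0.1979) = 0.8348.

0.8348


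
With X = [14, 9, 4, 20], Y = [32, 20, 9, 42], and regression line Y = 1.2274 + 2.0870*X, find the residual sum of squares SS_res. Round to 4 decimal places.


For each point, residual = actual - predicted.
Residuals: [1.5546, -0.0104, -0.5754, -0.9674].
Sum of squared residuals = 3.6838.

3.6838


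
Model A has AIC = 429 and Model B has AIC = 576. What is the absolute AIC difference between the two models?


Compute |429 - 576| = 147.
Model A has the smaller AIC.

147


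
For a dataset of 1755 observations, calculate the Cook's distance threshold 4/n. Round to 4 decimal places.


The threshold is 4/n.
4/1755 = 0.0023.

0.0023


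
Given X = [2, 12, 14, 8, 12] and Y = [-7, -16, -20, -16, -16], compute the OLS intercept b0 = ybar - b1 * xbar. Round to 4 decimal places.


Compute b1 = -0.9430 from the OLS formula.
With xbar = 9.6000 and ybar = -15.0000, the intercept is:
b0 = -15.0000 - -0.9430 * 9.6000 = -5.9474.

-5.9474


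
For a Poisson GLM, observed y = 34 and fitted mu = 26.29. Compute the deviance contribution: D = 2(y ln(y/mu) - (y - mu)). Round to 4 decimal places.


Compute y*ln(y/mu) = 34*ln(34/26.29) = 34*0.257172 = 8.743848.
y - mu = 7.71.
D = 2*(8.743848 - (7.71)) = 2.067696, which rounds to 2.0677.

2.0677


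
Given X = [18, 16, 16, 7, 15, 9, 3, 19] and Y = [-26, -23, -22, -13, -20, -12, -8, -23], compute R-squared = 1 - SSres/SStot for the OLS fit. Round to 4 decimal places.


The fitted line is Y = -4.3763 + -1.0873*X.
SSres = 16.2108, SStot = 293.8750.
R^2 = 1 - SSres/SStot = 0.9448.

0.9448


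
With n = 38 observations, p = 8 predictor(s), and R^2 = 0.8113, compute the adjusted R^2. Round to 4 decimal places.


Adjusted R^2 = 1 - (1 - R^2) * (n-1)/(n-p-1).
(1 - R^2) = 0.1887.
(n-1)/(n-p-1) = 37/29.
(1 - R^2) * (n-1) = 0.1887 * 37 = 6.9819.
Divide by (n-p-1): 6.9819 / 29 = 0.2408.
Adj R^2 = 1 - 0.2408 = 0.7592.

0.7592


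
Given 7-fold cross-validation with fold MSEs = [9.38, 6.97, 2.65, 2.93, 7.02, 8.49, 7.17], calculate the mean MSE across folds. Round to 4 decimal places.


Total MSE across folds = 44.6100.
CV-MSE = 44.6100/7 = 6.3729.

6.3729


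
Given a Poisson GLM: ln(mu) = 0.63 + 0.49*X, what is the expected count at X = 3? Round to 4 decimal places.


Linear predictor: eta = 0.63 + (0.49)(3) = 2.1000.
Expected count: mu = exp(2.1000) = 8.1662.

8.1662


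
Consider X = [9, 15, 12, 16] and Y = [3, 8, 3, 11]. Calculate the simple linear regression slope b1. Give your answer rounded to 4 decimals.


The sample means are xbar = 13.0000 and ybar = 6.2500.
Compute S_xx = 30.0000 and S_xy = 34.0000.
Slope b1 = S_xy / S_xx = 34.0000 / 30.0000 = 1.1333.

1.1333


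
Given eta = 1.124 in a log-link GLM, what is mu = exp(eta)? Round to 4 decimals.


Apply the inverse link:
mu = e^1.124 = 3.0771.

3.0771


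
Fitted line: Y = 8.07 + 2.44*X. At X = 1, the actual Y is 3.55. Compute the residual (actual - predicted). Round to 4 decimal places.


Fitted value at X = 1 is yhat = 8.07 + 2.44*1 = 10.5100.
Residual = 3.55 - 10.5100 = -6.9600.

-6.9600


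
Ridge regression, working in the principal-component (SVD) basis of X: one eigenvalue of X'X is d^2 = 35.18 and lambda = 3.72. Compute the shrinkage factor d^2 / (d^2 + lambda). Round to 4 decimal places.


Denominator = d^2 + lambda = 35.18 + 3.72 = 38.9000.
Shrinkage = 35.18 / 38.9000 = 0.9044.

0.9044


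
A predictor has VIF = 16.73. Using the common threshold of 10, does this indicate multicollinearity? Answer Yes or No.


The threshold is 10.
VIF = 16.73 is >= 10.
Multicollinearity indication: Yes.

Yes


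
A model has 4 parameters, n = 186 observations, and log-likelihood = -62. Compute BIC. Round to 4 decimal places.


k * ln(n) = 4 * ln(186) = 4 * 5.225747 = 20.902988.
-2 * loglik = -2 * (-62) = 124.
BIC = 20.902988 + 124 = 144.902988, which rounds to 144.9030.

144.9030


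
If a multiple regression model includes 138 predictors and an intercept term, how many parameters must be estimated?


Each predictor gets one coefficient, plus one intercept.
Total parameters = 138 + 1 = 139.

139


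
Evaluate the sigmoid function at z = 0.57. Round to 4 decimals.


exp(-0.5700) = 0.5655.
1 + exp(-z) = 1.5655.
sigmoid = 1/1.5655 = 0.6388.

0.6388


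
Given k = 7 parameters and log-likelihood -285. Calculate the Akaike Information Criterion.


AIC = 2k - 2*loglik = 2(7) - 2(-285).
= 14 + 570 = 584.

584


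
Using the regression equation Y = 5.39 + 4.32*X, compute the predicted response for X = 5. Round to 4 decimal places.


Predicted value:
Y = 5.39 + (4.32)(5) = 5.39 + 21.6000 = 26.9900.

26.9900


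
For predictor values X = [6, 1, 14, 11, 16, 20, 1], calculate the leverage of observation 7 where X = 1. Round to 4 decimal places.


Mean of X: xbar = 9.8571.
SXX = 330.8571.
For X = 1: h = 1/7 + (1 - 9.8571)^2/330.8571 = 0.3800.

0.3800


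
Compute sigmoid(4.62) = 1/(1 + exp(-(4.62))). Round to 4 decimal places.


Compute exp(-4.6200) = 0.0099.
Sigmoid = 1 / (1 + 0.0099) = 1 / 1.0099 = 0.9902.

0.9902


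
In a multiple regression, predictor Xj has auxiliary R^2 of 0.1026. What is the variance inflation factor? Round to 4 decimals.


Using VIF = 1/(1 - R^2_j):
1 - 0.1026 = 0.8974.
VIF = 1.1143.

1.1143


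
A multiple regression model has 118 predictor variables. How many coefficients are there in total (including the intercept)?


Each predictor gets one coefficient, plus one intercept.
Total parameters = 118 + 1 = 119.

119


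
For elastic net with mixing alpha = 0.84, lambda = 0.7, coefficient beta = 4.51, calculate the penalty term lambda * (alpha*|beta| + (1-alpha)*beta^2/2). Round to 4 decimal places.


alpha * |beta| = 0.84 * 4.51 = 3.7884.
(1-alpha) * beta^2/2 = 0.16 * 20.3401/2 = 1.6272.
Total = 0.7 * (3.7884 + 1.6272) = 3.7909.

3.7909


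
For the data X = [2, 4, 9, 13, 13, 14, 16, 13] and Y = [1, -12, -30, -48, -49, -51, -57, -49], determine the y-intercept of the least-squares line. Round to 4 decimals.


The slope is b1 = -4.1713.
Sample means are xbar = 10.5000 and ybar = -36.8750.
Intercept: b0 = -36.8750 - (-4.1713)(10.5000) = 6.9242.

6.9242


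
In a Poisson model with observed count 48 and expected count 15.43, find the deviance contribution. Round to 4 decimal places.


First: ln(48/15.43) = 1.134887.
Then: 48 * 1.134887 = 54.474576.
y - mu = 48 - 15.43 = 32.57.
D = 2(54.474576 - 32.57) = 43.809152, which rounds to 43.8092.

43.8092


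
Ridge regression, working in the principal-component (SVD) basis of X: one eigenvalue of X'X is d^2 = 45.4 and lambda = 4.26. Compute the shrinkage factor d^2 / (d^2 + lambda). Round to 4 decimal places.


Compute the denominator: 45.4 + 4.26 = 49.6600.
Shrinkage factor = 45.4 / 49.6600 = 0.9142.

0.9142
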